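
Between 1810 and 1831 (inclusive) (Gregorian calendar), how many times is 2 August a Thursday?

3

Track 2 August's weekday year by year (advancing +1, or +2 across a Feb 29):
  1810: Thu ✓  1811: Fri (+1)  1812: Sun (+2)  1813: Mon (+1)  1814: Tue (+1)
  1815: Wed (+1)  1816: Fri (+2)  1817: Sat (+1)  1818: Sun (+1)  1819: Mon (+1)
  1820: Wed (+2)  1821: Thu (+1) ✓  1822: Fri (+1)  1823: Sat (+1)  1824: Mon (+2)
  1825: Tue (+1)  1826: Wed (+1)  1827: Thu (+1) ✓  1828: Sat (+2)  1829: Sun (+1)
  1830: Mon (+1)  1831: Tue (+1)
Thursday years: 1810, 1821, 1827 — 3 in total.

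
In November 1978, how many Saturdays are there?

4

November 1978 has 30 days and begins on Wednesday.
The first Saturday is November 4.
Saturdays fall on 4, 11, 18, 25 — that's 4.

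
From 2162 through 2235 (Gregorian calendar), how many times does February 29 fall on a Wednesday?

Leap years in 2162–2235: 17 of them.
Feb 29 weekday advances by 5 (mod 7) from one leap year to the next four years later (or differs when a century non-leap intervenes).
Leap-day weekdays: 2164:Wed✓ 2168:Mon 2172:Sat 2176:Thu 2180:Tue 2184:Sun 2188:Fri 2192:Wed✓ 2196:Mon 2204:Wed✓ 2208:Mon 2212:Sat 2216:Thu 2220:Tue 2224:Sun 2228:Fri 2232:Wed✓
Wednesday: 2164, 2192, 2204, 2232 → 4.

4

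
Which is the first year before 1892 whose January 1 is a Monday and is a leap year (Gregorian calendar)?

1872

Jan 1 advances by 2 weekdays after a leap year and by 1 after a common year.
1892: Jan 1 is Friday (leap).
1891: Thursday
1890: Wednesday
1889: Tuesday
1888: Sunday (leap)
1887: Saturday
1886: Friday
1885: Thursday
1884: Tuesday (leap)
1883: Monday
1882: Sunday
1881: Saturday
1880: Thursday (leap)
1879: Wednesday
1878: Tuesday
1877: Monday
1876: Saturday (leap)
1875: Friday
1874: Thursday
1873: Wednesday
1872: Monday (leap)
1872 begins on a Monday and is a leap year.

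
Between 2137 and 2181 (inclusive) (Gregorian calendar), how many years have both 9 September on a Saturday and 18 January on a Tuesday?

2

Check each year's weekday for 9 September and 18 January:
  2137: Mon/Fri  2138: Tue/Sat  2139: Wed/Sun  2140: Fri/Mon  2141: Sat/Wed  2142: Sun/Thu  2143: Mon/Fri  2144: Wed/Sat  2145: Thu/Mon  2146: Fri/Tue  2147: Sat/Wed  2148: Mon/Thu  2149: Tue/Sat  2150: Wed/Sun  …(17 more)…  2168: Fri/Mon  2169: Sat/Wed  2170: Sun/Thu  2171: Mon/Fri  2172: Wed/Sat  2173: Thu/Mon  2174: Fri/Tue  2175: Sat/Wed  2176: Mon/Thu  2177: Tue/Sat  2178: Wed/Sun  2179: Thu/Mon  2180: Sat/Tue ✓  2181: Sun/Thu
Both conditions hold in: 2152, 2180 — 2.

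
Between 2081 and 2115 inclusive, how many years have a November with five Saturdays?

10

November has 30 days; it has five Saturdays when Saturday falls among the first (month-length − 28) days — i.e. when November 1 is one of Saturday/Friday.
November 1 by year: 2081:Sat✓ 2082:Sun 2083:Mon 2084:Wed 2085:Thu 2086:Fri✓ 2087:Sat✓ 2088:Mon 2089:Tue 2090:Wed 2091:Thu 2092:Sat✓ 2093:Sun 2094:Mon 2095:Tue …(5 more)… 2101:Tue 2102:Wed 2103:Thu 2104:Sat✓ 2105:Sun 2106:Mon 2107:Tue 2108:Thu 2109:Fri✓ 2110:Sat✓ 2111:Sun 2112:Tue 2113:Wed 2114:Thu 2115:Fri✓
Years with five Saturdays: 2081, 2086, 2087, 2092, 2097, 2098, 2104, 2109, 2110, 2115 → 10.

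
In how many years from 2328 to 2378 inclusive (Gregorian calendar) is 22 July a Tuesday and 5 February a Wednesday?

Check each year's weekday for 22 July and 5 February:
  2328: Sun/Sun  2329: Mon/Tue  2330: Tue/Wed ✓  2331: Wed/Thu  2332: Fri/Fri  2333: Sat/Sun  2334: Sun/Mon  2335: Mon/Tue  2336: Wed/Wed  2337: Thu/Fri  2338: Fri/Sat  2339: Sat/Sun  2340: Mon/Mon  2341: Tue/Wed ✓  …(23 more)…  2365: Thu/Fri  2366: Fri/Sat  2367: Sat/Sun  2368: Mon/Mon  2369: Tue/Wed ✓  2370: Wed/Thu  2371: Thu/Fri  2372: Sat/Sat  2373: Sun/Mon  2374: Mon/Tue  2375: Tue/Wed ✓  2376: Thu/Thu  2377: Fri/Sat  2378: Sat/Sun
Both conditions hold in: 2330, 2341, 2347, 2358, 2369, 2375 — 6.

6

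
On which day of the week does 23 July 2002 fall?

Tuesday

January 1, 2002 is a Tuesday.
July 23 is day 204 of the year, i.e. 203 days after Jan 1.
203 mod 7 = 0, so advance 0 weekdays from Tuesday: Tuesday.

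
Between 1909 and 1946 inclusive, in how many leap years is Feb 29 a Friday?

1

Leap years in 1909–1946: 9 of them.
Feb 29 weekday advances by 5 (mod 7) from one leap year to the next four years later (or differs when a century non-leap intervenes).
Leap-day weekdays: 1912:Thu 1916:Tue 1920:Sun 1924:Fri✓ 1928:Wed 1932:Mon 1936:Sat 1940:Thu 1944:Tue
Friday: 1924 → 1.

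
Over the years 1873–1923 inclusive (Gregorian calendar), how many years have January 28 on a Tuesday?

Track January 28's weekday year by year (advancing +1, or +2 across a Feb 29):
  1873: Tue ✓  1874: Wed (+1)  1875: Thu (+1)  1876: Fri (+1)  1877: Sun (+2)
  1878: Mon (+1)  1879: Tue (+1) ✓  1880: Wed (+1)  1881: Fri (+2)  1882: Sat (+1)
  1883: Sun (+1)  1884: Mon (+1)  1885: Wed (+2)  1886: Thu (+1)  … (23 more years) …
  1910: Fri (+1)  1911: Sat (+1)  1912: Sun (+1)  1913: Tue (+2) ✓  1914: Wed (+1)
  1915: Thu (+1)  1916: Fri (+1)  1917: Sun (+2)  1918: Mon (+1)  1919: Tue (+1) ✓
  1920: Wed (+1)  1921: Fri (+2)  1922: Sat (+1)  1923: Sun (+1)
Tuesday years: 1873, 1879, 1890, 1896, 1902, 1908, 1913, 1919 — 8 in total.

8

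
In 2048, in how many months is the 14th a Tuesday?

3

Check the 14th of each month of 2048: Jan 14: Tue, Feb 14: Fri, Mar 14: Sat, Apr 14: Tue, May 14: Thu, Jun 14: Sun, Jul 14: Tue, Aug 14: Fri, Sep 14: Mon, Oct 14: Wed, Nov 14: Sat, Dec 14: Mon.
Tuesday occurs in January, April, July — 3 months.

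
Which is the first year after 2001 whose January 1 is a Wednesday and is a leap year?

Jan 1 advances by 2 weekdays after a leap year and by 1 after a common year.
2001: Jan 1 is Monday.
2002: Tuesday
2003: Wednesday
2004: Thursday (leap)
2005: Saturday
2006: Sunday
2007: Monday
2008: Tuesday (leap)
2009: Thursday
2010: Friday
2011: Saturday
2012: Sunday (leap)
2013: Tuesday
2014: Wednesday
2015: Thursday
2016: Friday (leap)
2017: Sunday
2018: Monday
2019: Tuesday
2020: Wednesday (leap)
2020 begins on a Wednesday and is a leap year.

2020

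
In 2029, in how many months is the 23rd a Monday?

2

Check the 23rd of each month of 2029: Jan 23: Tue, Feb 23: Fri, Mar 23: Fri, Apr 23: Mon, May 23: Wed, Jun 23: Sat, Jul 23: Mon, Aug 23: Thu, Sep 23: Sun, Oct 23: Tue, Nov 23: Fri, Dec 23: Sun.
Monday occurs in April, July — 2 months.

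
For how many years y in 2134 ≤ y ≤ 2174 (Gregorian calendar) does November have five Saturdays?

11

November has 30 days; it has five Saturdays when Saturday falls among the first (month-length − 28) days — i.e. when November 1 is one of Saturday/Friday.
November 1 by year: 2134:Mon 2135:Tue 2136:Thu 2137:Fri✓ 2138:Sat✓ 2139:Sun 2140:Tue 2141:Wed 2142:Thu 2143:Fri✓ 2144:Sun 2145:Mon 2146:Tue 2147:Wed 2148:Fri✓ …(11 more)… 2160:Sat✓ 2161:Sun 2162:Mon 2163:Tue 2164:Thu 2165:Fri✓ 2166:Sat✓ 2167:Sun 2168:Tue 2169:Wed 2170:Thu 2171:Fri✓ 2172:Sun 2173:Mon 2174:Tue
Years with five Saturdays: 2137, 2138, 2143, 2148, 2149, 2154, 2155, 2160, 2165, 2166, 2171 → 11.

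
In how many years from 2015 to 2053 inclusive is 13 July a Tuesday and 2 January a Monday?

Check each year's weekday for 13 July and 2 January:
  2015: Mon/Fri  2016: Wed/Sat  2017: Thu/Mon  2018: Fri/Tue  2019: Sat/Wed  2020: Mon/Thu  2021: Tue/Sat  2022: Wed/Sun  2023: Thu/Mon  2024: Sat/Tue  2025: Sun/Thu  2026: Mon/Fri  2027: Tue/Sat  2028: Thu/Sun  …(11 more)…  2040: Fri/Mon  2041: Sat/Wed  2042: Sun/Thu  2043: Mon/Fri  2044: Wed/Sat  2045: Thu/Mon  2046: Fri/Tue  2047: Sat/Wed  2048: Mon/Thu  2049: Tue/Sat  2050: Wed/Sun  2051: Thu/Mon  2052: Sat/Tue  2053: Sun/Thu
Both conditions hold in: no year — 0.

0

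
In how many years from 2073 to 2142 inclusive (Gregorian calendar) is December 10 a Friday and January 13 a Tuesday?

2

Check each year's weekday for December 10 and January 13:
  2073: Sun/Fri  2074: Mon/Sat  2075: Tue/Sun  2076: Thu/Mon  2077: Fri/Wed  2078: Sat/Thu  2079: Sun/Fri  2080: Tue/Sat  2081: Wed/Mon  2082: Thu/Tue  2083: Fri/Wed  2084: Sun/Thu  2085: Mon/Sat  2086: Tue/Sun  …(42 more)…  2129: Sat/Thu  2130: Sun/Fri  2131: Mon/Sat  2132: Wed/Sun  2133: Thu/Tue  2134: Fri/Wed  2135: Sat/Thu  2136: Mon/Fri  2137: Tue/Sun  2138: Wed/Mon  2139: Thu/Tue  2140: Sat/Wed  2141: Sun/Fri  2142: Mon/Sat
Both conditions hold in: 2088, 2128 — 2.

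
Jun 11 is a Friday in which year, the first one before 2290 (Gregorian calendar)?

2286

From one year to the next, a fixed date's weekday advances by 1, or by 2 when a Feb 29 lies between the two dates.
2290: June 11 is Wednesday.
2289: Tuesday (−1)
2288: Monday (−1)
2287: Saturday (−2)
2286: Friday (−1)
Jun 11 falls on a Friday in 2286.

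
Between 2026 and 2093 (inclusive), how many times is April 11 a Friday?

Track April 11's weekday year by year (advancing +1, or +2 across a Feb 29):
  2026: Sat  2027: Sun (+1)  2028: Tue (+2)  2029: Wed (+1)  2030: Thu (+1)
  2031: Fri (+1) ✓  2032: Sun (+2)  2033: Mon (+1)  2034: Tue (+1)  2035: Wed (+1)
  2036: Fri (+2) ✓  2037: Sat (+1)  2038: Sun (+1)  2039: Mon (+1)  … (40 more years) …
  2080: Thu (+2)  2081: Fri (+1) ✓  2082: Sat (+1)  2083: Sun (+1)  2084: Tue (+2)
  2085: Wed (+1)  2086: Thu (+1)  2087: Fri (+1) ✓  2088: Sun (+2)  2089: Mon (+1)
  2090: Tue (+1)  2091: Wed (+1)  2092: Fri (+2) ✓  2093: Sat (+1)
Friday years: 2031, 2036, 2042, 2053, 2059, 2064, 2070, 2081, 2087, 2092 — 10 in total.

10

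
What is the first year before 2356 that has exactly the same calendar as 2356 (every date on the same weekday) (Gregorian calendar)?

2328

Two years share a calendar iff Jan 1 falls on the same weekday and both are leap or both are common. 2356: Jan 1 is Sunday, leap year.
2355: Jan 1 Saturday, common
2354: Jan 1 Friday, common
2353: Jan 1 Thursday, common
2352: Jan 1 Tuesday, leap
2351: Jan 1 Monday, common
2350: Jan 1 Sunday, common
2349: Jan 1 Saturday, common
2348: Jan 1 Thursday, leap
2347: Jan 1 Wednesday, common
2346: Jan 1 Tuesday, common
2345: Jan 1 Monday, common
2344: Jan 1 Saturday, leap
2343: Jan 1 Friday, common
2342: Jan 1 Thursday, common
2341: Jan 1 Wednesday, common
2340: Jan 1 Monday, leap
2339: Jan 1 Sunday, common
2338: Jan 1 Saturday, common
2337: Jan 1 Friday, common
2336: Jan 1 Wednesday, leap
2335: Jan 1 Tuesday, common
2334: Jan 1 Monday, common
2333: Jan 1 Sunday, common
2332: Jan 1 Friday, leap
2331: Jan 1 Thursday, common
2330: Jan 1 Wednesday, common
2329: Jan 1 Tuesday, common
2328: Jan 1 Sunday, leap
2328 matches on both conditions.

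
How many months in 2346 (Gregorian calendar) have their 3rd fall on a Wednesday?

2

Check the 3rd of each month of 2346: Jan 3: Thu, Feb 3: Sun, Mar 3: Sun, Apr 3: Wed, May 3: Fri, Jun 3: Mon, Jul 3: Wed, Aug 3: Sat, Sep 3: Tue, Oct 3: Thu, Nov 3: Sun, Dec 3: Tue.
Wednesday occurs in April, July — 2 months.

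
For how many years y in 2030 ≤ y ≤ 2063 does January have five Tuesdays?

15

January has 31 days; it has five Tuesdays when Tuesday falls among the first (month-length − 28) days — i.e. when January 1 is one of Tuesday/Monday/Sunday.
January 1 by year: 2030:Tue✓ 2031:Wed 2032:Thu 2033:Sat 2034:Sun✓ 2035:Mon✓ 2036:Tue✓ 2037:Thu 2038:Fri 2039:Sat 2040:Sun✓ 2041:Tue✓ 2042:Wed 2043:Thu 2044:Fri …(4 more)… 2049:Fri 2050:Sat 2051:Sun✓ 2052:Mon✓ 2053:Wed 2054:Thu 2055:Fri 2056:Sat 2057:Mon✓ 2058:Tue✓ 2059:Wed 2060:Thu 2061:Sat 2062:Sun✓ 2063:Mon✓
Years with five Tuesdays: 2030, 2034, 2035, 2036, 2040, 2041, 2045, 2046, 2047, 2051, 2052, 2057, 2058, 2062, 2063 → 15.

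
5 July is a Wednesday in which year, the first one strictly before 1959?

1950

From one year to the next, a fixed date's weekday advances by 1, or by 2 when a Feb 29 lies between the two dates.
1959: July 5 is Sunday.
1958: Saturday (−1)
1957: Friday (−1)
1956: Thursday (−1)
1955: Tuesday (−2)
1954: Monday (−1)
1953: Sunday (−1)
1952: Saturday (−1)
1951: Thursday (−2)
1950: Wednesday (−1)
5 July falls on a Wednesday in 1950.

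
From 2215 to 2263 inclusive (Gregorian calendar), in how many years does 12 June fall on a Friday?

7

Track 12 June's weekday year by year (advancing +1, or +2 across a Feb 29):
  2215: Mon  2216: Wed (+2)  2217: Thu (+1)  2218: Fri (+1) ✓  2219: Sat (+1)
  2220: Mon (+2)  2221: Tue (+1)  2222: Wed (+1)  2223: Thu (+1)  2224: Sat (+2)
  2225: Sun (+1)  2226: Mon (+1)  2227: Tue (+1)  2228: Thu (+2)  … (21 more years) …
  2250: Wed (+1)  2251: Thu (+1)  2252: Sat (+2)  2253: Sun (+1)  2254: Mon (+1)
  2255: Tue (+1)  2256: Thu (+2)  2257: Fri (+1) ✓  2258: Sat (+1)  2259: Sun (+1)
  2260: Tue (+2)  2261: Wed (+1)  2262: Thu (+1)  2263: Fri (+1) ✓
Friday years: 2218, 2229, 2235, 2240, 2246, 2257, 2263 — 7 in total.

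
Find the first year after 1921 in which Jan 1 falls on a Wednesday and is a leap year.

1936

Jan 1 advances by 2 weekdays after a leap year and by 1 after a common year.
1921: Jan 1 is Saturday.
1922: Sunday
1923: Monday
1924: Tuesday (leap)
1925: Thursday
1926: Friday
1927: Saturday
1928: Sunday (leap)
1929: Tuesday
1930: Wednesday
1931: Thursday
1932: Friday (leap)
1933: Sunday
1934: Monday
1935: Tuesday
1936: Wednesday (leap)
1936 begins on a Wednesday and is a leap year.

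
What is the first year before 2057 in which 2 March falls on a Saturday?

From one year to the next, a fixed date's weekday advances by 1, or by 2 when a Feb 29 lies between the two dates.
2057: March 2 is Friday.
2056: Thursday (−1)
2055: Tuesday (−2)
2054: Monday (−1)
2053: Sunday (−1)
2052: Saturday (−1)
2 March falls on a Saturday in 2052.

2052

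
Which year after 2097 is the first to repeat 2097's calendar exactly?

Two years share a calendar iff Jan 1 falls on the same weekday and both are leap or both are common. 2097: Jan 1 is Tuesday, common year.
2098: Jan 1 Wednesday, common
2099: Jan 1 Thursday, common
2100: Jan 1 Friday, common
2101: Jan 1 Saturday, common
2102: Jan 1 Sunday, common
2103: Jan 1 Monday, common
2104: Jan 1 Tuesday, leap
2105: Jan 1 Thursday, common
2106: Jan 1 Friday, common
2107: Jan 1 Saturday, common
2108: Jan 1 Sunday, leap
2109: Jan 1 Tuesday, common
2109 matches on both conditions.

2109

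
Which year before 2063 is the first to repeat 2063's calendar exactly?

2057

Two years share a calendar iff Jan 1 falls on the same weekday and both are leap or both are common. 2063: Jan 1 is Monday, common year.
2062: Jan 1 Sunday, common
2061: Jan 1 Saturday, common
2060: Jan 1 Thursday, leap
2059: Jan 1 Wednesday, common
2058: Jan 1 Tuesday, common
2057: Jan 1 Monday, common
2057 matches on both conditions.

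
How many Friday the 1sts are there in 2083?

2

Check the 1st of each month of 2083: Jan 1: Fri, Feb 1: Mon, Mar 1: Mon, Apr 1: Thu, May 1: Sat, Jun 1: Tue, Jul 1: Thu, Aug 1: Sun, Sep 1: Wed, Oct 1: Fri, Nov 1: Mon, Dec 1: Wed.
Friday occurs in January, October — 2 months.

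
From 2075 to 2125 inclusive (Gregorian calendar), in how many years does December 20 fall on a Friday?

7

Track December 20's weekday year by year (advancing +1, or +2 across a Feb 29):
  2075: Fri ✓  2076: Sun (+2)  2077: Mon (+1)  2078: Tue (+1)  2079: Wed (+1)
  2080: Fri (+2) ✓  2081: Sat (+1)  2082: Sun (+1)  2083: Mon (+1)  2084: Wed (+2)
  2085: Thu (+1)  2086: Fri (+1) ✓  2087: Sat (+1)  2088: Mon (+2)  … (23 more years) …
  2112: Tue (+2)  2113: Wed (+1)  2114: Thu (+1)  2115: Fri (+1) ✓  2116: Sun (+2)
  2117: Mon (+1)  2118: Tue (+1)  2119: Wed (+1)  2120: Fri (+2) ✓  2121: Sat (+1)
  2122: Sun (+1)  2123: Mon (+1)  2124: Wed (+2)  2125: Thu (+1)
Friday years: 2075, 2080, 2086, 2097, 2109, 2115, 2120 — 7 in total.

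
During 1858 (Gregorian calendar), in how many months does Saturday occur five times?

A month of length L has five Saturdays iff its first Saturday is on day ≤ L−28 (so day 1–3 in a 31-day month, 1–2 in a 30-day month, day 1 in a leap February).
Checking each month of 1858: Jan starts Fri (31d) ✓; Feb starts Mon (28d); Mar starts Mon (31d); Apr starts Thu (30d); May starts Sat (31d) ✓; Jun starts Tue (30d); Jul starts Thu (31d) ✓; Aug starts Sun (31d); Sep starts Wed (30d); Oct starts Fri (31d) ✓; Nov starts Mon (30d); Dec starts Wed (31d).
Five-Saturday months: January, May, July, October → 4.

4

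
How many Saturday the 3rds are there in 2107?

2

Check the 3rd of each month of 2107: Jan 3: Mon, Feb 3: Thu, Mar 3: Thu, Apr 3: Sun, May 3: Tue, Jun 3: Fri, Jul 3: Sun, Aug 3: Wed, Sep 3: Sat, Oct 3: Mon, Nov 3: Thu, Dec 3: Sat.
Saturday occurs in September, December — 2 months.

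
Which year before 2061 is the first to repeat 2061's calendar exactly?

2050

Two years share a calendar iff Jan 1 falls on the same weekday and both are leap or both are common. 2061: Jan 1 is Saturday, common year.
2060: Jan 1 Thursday, leap
2059: Jan 1 Wednesday, common
2058: Jan 1 Tuesday, common
2057: Jan 1 Monday, common
2056: Jan 1 Saturday, leap
2055: Jan 1 Friday, common
2054: Jan 1 Thursday, common
2053: Jan 1 Wednesday, common
2052: Jan 1 Monday, leap
2051: Jan 1 Sunday, common
2050: Jan 1 Saturday, common
2050 matches on both conditions.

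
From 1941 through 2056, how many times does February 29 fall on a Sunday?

4

Leap years in 1941–2056: 29 of them.
Feb 29 weekday advances by 5 (mod 7) from one leap year to the next four years later (or differs when a century non-leap intervenes).
Leap-day weekdays: 1944:Tue 1948:Sun✓ 1952:Fri 1956:Wed 1960:Mon 1964:Sat 1968:Thu 1972:Tue 1976:Sun✓ 1980:Fri 1984:Wed 1988:Mon 1992:Sat …(3 more)… 2008:Fri 2012:Wed 2016:Mon 2020:Sat 2024:Thu 2028:Tue 2032:Sun✓ 2036:Fri 2040:Wed 2044:Mon 2048:Sat 2052:Thu 2056:Tue
Sunday: 1948, 1976, 2004, 2032 → 4.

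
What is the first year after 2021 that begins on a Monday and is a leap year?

2024

Jan 1 advances by 2 weekdays after a leap year and by 1 after a common year.
2021: Jan 1 is Friday.
2022: Saturday
2023: Sunday
2024: Monday (leap)
2024 begins on a Monday and is a leap year.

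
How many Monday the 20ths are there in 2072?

1

Check the 20th of each month of 2072: Jan 20: Wed, Feb 20: Sat, Mar 20: Sun, Apr 20: Wed, May 20: Fri, Jun 20: Mon, Jul 20: Wed, Aug 20: Sat, Sep 20: Tue, Oct 20: Thu, Nov 20: Sun, Dec 20: Tue.
Monday occurs in June — 1 month.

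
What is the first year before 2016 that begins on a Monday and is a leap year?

Jan 1 advances by 2 weekdays after a leap year and by 1 after a common year.
2016: Jan 1 is Friday (leap).
2015: Thursday
2014: Wednesday
2013: Tuesday
2012: Sunday (leap)
2011: Saturday
2010: Friday
2009: Thursday
2008: Tuesday (leap)
2007: Monday
2006: Sunday
2005: Saturday
2004: Thursday (leap)
2003: Wednesday
2002: Tuesday
2001: Monday
2000: Saturday (leap)
1999: Friday
1998: Thursday
1997: Wednesday
1996: Monday (leap)
1996 begins on a Monday and is a leap year.

1996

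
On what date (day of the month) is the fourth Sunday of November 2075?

24

November 1, 2075 is a Friday, so the first Sunday is the 3rd.
The fourth Sunday is 3 + 21 = 24.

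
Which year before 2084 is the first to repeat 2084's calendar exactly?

2056

Two years share a calendar iff Jan 1 falls on the same weekday and both are leap or both are common. 2084: Jan 1 is Saturday, leap year.
2083: Jan 1 Friday, common
2082: Jan 1 Thursday, common
2081: Jan 1 Wednesday, common
2080: Jan 1 Monday, leap
2079: Jan 1 Sunday, common
2078: Jan 1 Saturday, common
2077: Jan 1 Friday, common
2076: Jan 1 Wednesday, leap
2075: Jan 1 Tuesday, common
2074: Jan 1 Monday, common
2073: Jan 1 Sunday, common
2072: Jan 1 Friday, leap
2071: Jan 1 Thursday, common
2070: Jan 1 Wednesday, common
2069: Jan 1 Tuesday, common
2068: Jan 1 Sunday, leap
2067: Jan 1 Saturday, common
2066: Jan 1 Friday, common
2065: Jan 1 Thursday, common
2064: Jan 1 Tuesday, leap
2063: Jan 1 Monday, common
2062: Jan 1 Sunday, common
2061: Jan 1 Saturday, common
2060: Jan 1 Thursday, leap
2059: Jan 1 Wednesday, common
2058: Jan 1 Tuesday, common
2057: Jan 1 Monday, common
2056: Jan 1 Saturday, leap
2056 matches on both conditions.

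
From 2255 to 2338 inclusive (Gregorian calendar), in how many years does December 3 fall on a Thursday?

13

Track December 3's weekday year by year (advancing +1, or +2 across a Feb 29):
  2255: Mon  2256: Wed (+2)  2257: Thu (+1) ✓  2258: Fri (+1)  2259: Sat (+1)
  2260: Mon (+2)  2261: Tue (+1)  2262: Wed (+1)  2263: Thu (+1) ✓  2264: Sat (+2)
  2265: Sun (+1)  2266: Mon (+1)  2267: Tue (+1)  2268: Thu (+2) ✓  … (56 more years) …
  2325: Thu (+1) ✓  2326: Fri (+1)  2327: Sat (+1)  2328: Mon (+2)  2329: Tue (+1)
  2330: Wed (+1)  2331: Thu (+1) ✓  2332: Sat (+2)  2333: Sun (+1)  2334: Mon (+1)
  2335: Tue (+1)  2336: Thu (+2) ✓  2337: Fri (+1)  2338: Sat (+1)
Thursday years: 2257, 2263, 2268, 2274, 2285, 2291, 2296, 2303, 2308, 2314, 2325, 2331, 2336 — 13 in total.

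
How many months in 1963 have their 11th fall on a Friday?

Check the 11th of each month of 1963: Jan 11: Fri, Feb 11: Mon, Mar 11: Mon, Apr 11: Thu, May 11: Sat, Jun 11: Tue, Jul 11: Thu, Aug 11: Sun, Sep 11: Wed, Oct 11: Fri, Nov 11: Mon, Dec 11: Wed.
Friday occurs in January, October — 2 months.

2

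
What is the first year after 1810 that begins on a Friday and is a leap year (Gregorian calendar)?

1836

Jan 1 advances by 2 weekdays after a leap year and by 1 after a common year.
1810: Jan 1 is Monday.
1811: Tuesday
1812: Wednesday (leap)
1813: Friday
1814: Saturday
1815: Sunday
1816: Monday (leap)
1817: Wednesday
1818: Thursday
1819: Friday
1820: Saturday (leap)
1821: Monday
1822: Tuesday
1823: Wednesday
1824: Thursday (leap)
1825: Saturday
1826: Sunday
1827: Monday
1828: Tuesday (leap)
1829: Thursday
1830: Friday
1831: Saturday
1832: Sunday (leap)
1833: Tuesday
1834: Wednesday
1835: Thursday
1836: Friday (leap)
1836 begins on a Friday and is a leap year.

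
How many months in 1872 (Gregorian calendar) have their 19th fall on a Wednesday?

1

Check the 19th of each month of 1872: Jan 19: Fri, Feb 19: Mon, Mar 19: Tue, Apr 19: Fri, May 19: Sun, Jun 19: Wed, Jul 19: Fri, Aug 19: Mon, Sep 19: Thu, Oct 19: Sat, Nov 19: Tue, Dec 19: Thu.
Wednesday occurs in June — 1 month.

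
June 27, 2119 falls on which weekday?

January 1, 2119 is a Sunday.
June 27 is day 178 of the year, i.e. 177 days after Jan 1.
177 mod 7 = 2, so advance 2 weekdays from Sunday: Tuesday.

Tuesday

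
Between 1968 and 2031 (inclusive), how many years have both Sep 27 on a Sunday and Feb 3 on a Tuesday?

Check each year's weekday for Sep 27 and Feb 3:
  1968: Fri/Sat  1969: Sat/Mon  1970: Sun/Tue ✓  1971: Mon/Wed  1972: Wed/Thu  1973: Thu/Sat  1974: Fri/Sun  1975: Sat/Mon  1976: Mon/Tue  1977: Tue/Thu  1978: Wed/Fri  1979: Thu/Sat  1980: Sat/Sun  1981: Sun/Tue ✓  …(36 more)…  2018: Thu/Sat  2019: Fri/Sun  2020: Sun/Mon  2021: Mon/Wed  2022: Tue/Thu  2023: Wed/Fri  2024: Fri/Sat  2025: Sat/Mon  2026: Sun/Tue ✓  2027: Mon/Wed  2028: Wed/Thu  2029: Thu/Sat  2030: Fri/Sun  2031: Sat/Mon
Both conditions hold in: 1970, 1981, 1987, 1998, 2009, 2015, 2026 — 7.

7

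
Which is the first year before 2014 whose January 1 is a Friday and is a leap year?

1988

Jan 1 advances by 2 weekdays after a leap year and by 1 after a common year.
2014: Jan 1 is Wednesday.
2013: Tuesday
2012: Sunday (leap)
2011: Saturday
2010: Friday
2009: Thursday
2008: Tuesday (leap)
2007: Monday
2006: Sunday
2005: Saturday
2004: Thursday (leap)
2003: Wednesday
2002: Tuesday
2001: Monday
2000: Saturday (leap)
1999: Friday
1998: Thursday
1997: Wednesday
1996: Monday (leap)
1995: Sunday
1994: Saturday
1993: Friday
1992: Wednesday (leap)
1991: Tuesday
1990: Monday
1989: Sunday
1988: Friday (leap)
1988 begins on a Friday and is a leap year.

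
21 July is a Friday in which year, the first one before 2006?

2000

From one year to the next, a fixed date's weekday advances by 1, or by 2 when a Feb 29 lies between the two dates.
2006: July 21 is Friday.
2005: Thursday (−1)
2004: Wednesday (−1)
2003: Monday (−2)
2002: Sunday (−1)
2001: Saturday (−1)
2000: Friday (−1)
21 July falls on a Friday in 2000.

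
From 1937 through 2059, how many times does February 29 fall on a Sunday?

Leap years in 1937–2059: 30 of them.
Feb 29 weekday advances by 5 (mod 7) from one leap year to the next four years later (or differs when a century non-leap intervenes).
Leap-day weekdays: 1940:Thu 1944:Tue 1948:Sun✓ 1952:Fri 1956:Wed 1960:Mon 1964:Sat 1968:Thu 1972:Tue 1976:Sun✓ 1980:Fri 1984:Wed 1988:Mon …(4 more)… 2008:Fri 2012:Wed 2016:Mon 2020:Sat 2024:Thu 2028:Tue 2032:Sun✓ 2036:Fri 2040:Wed 2044:Mon 2048:Sat 2052:Thu 2056:Tue
Sunday: 1948, 1976, 2004, 2032 → 4.

4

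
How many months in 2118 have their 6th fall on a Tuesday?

Check the 6th of each month of 2118: Jan 6: Thu, Feb 6: Sun, Mar 6: Sun, Apr 6: Wed, May 6: Fri, Jun 6: Mon, Jul 6: Wed, Aug 6: Sat, Sep 6: Tue, Oct 6: Thu, Nov 6: Sun, Dec 6: Tue.
Tuesday occurs in September, December — 2 months.

2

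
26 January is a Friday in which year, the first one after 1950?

1951

From one year to the next, a fixed date's weekday advances by 1, or by 2 when a Feb 29 lies between the two dates.
1950: January 26 is Thursday.
1951: Friday (+1)
26 January falls on a Friday in 1951.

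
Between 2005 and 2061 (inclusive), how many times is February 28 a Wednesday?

Track February 28's weekday year by year (advancing +1, or +2 across a Feb 29):
  2005: Mon  2006: Tue (+1)  2007: Wed (+1) ✓  2008: Thu (+1)  2009: Sat (+2)
  2010: Sun (+1)  2011: Mon (+1)  2012: Tue (+1)  2013: Thu (+2)  2014: Fri (+1)
  2015: Sat (+1)  2016: Sun (+1)  2017: Tue (+2)  2018: Wed (+1) ✓  … (29 more years) …
  2048: Fri (+1)  2049: Sun (+2)  2050: Mon (+1)  2051: Tue (+1)  2052: Wed (+1) ✓
  2053: Fri (+2)  2054: Sat (+1)  2055: Sun (+1)  2056: Mon (+1)  2057: Wed (+2) ✓
  2058: Thu (+1)  2059: Fri (+1)  2060: Sat (+1)  2061: Mon (+2)
Wednesday years: 2007, 2018, 2024, 2029, 2035, 2046, 2052, 2057 — 8 in total.

8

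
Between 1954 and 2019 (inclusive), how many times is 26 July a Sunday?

Track 26 July's weekday year by year (advancing +1, or +2 across a Feb 29):
  1954: Mon  1955: Tue (+1)  1956: Thu (+2)  1957: Fri (+1)  1958: Sat (+1)
  1959: Sun (+1) ✓  1960: Tue (+2)  1961: Wed (+1)  1962: Thu (+1)  1963: Fri (+1)
  1964: Sun (+2) ✓  1965: Mon (+1)  1966: Tue (+1)  1967: Wed (+1)  … (38 more years) …
  2006: Wed (+1)  2007: Thu (+1)  2008: Sat (+2)  2009: Sun (+1) ✓  2010: Mon (+1)
  2011: Tue (+1)  2012: Thu (+2)  2013: Fri (+1)  2014: Sat (+1)  2015: Sun (+1) ✓
  2016: Tue (+2)  2017: Wed (+1)  2018: Thu (+1)  2019: Fri (+1)
Sunday years: 1959, 1964, 1970, 1981, 1987, 1992, 1998, 2009, 2015 — 9 in total.

9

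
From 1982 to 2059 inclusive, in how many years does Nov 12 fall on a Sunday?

11

Track Nov 12's weekday year by year (advancing +1, or +2 across a Feb 29):
  1982: Fri  1983: Sat (+1)  1984: Mon (+2)  1985: Tue (+1)  1986: Wed (+1)
  1987: Thu (+1)  1988: Sat (+2)  1989: Sun (+1) ✓  1990: Mon (+1)  1991: Tue (+1)
  1992: Thu (+2)  1993: Fri (+1)  1994: Sat (+1)  1995: Sun (+1) ✓  … (50 more years) …
  2046: Mon (+1)  2047: Tue (+1)  2048: Thu (+2)  2049: Fri (+1)  2050: Sat (+1)
  2051: Sun (+1) ✓  2052: Tue (+2)  2053: Wed (+1)  2054: Thu (+1)  2055: Fri (+1)
  2056: Sun (+2) ✓  2057: Mon (+1)  2058: Tue (+1)  2059: Wed (+1)
Sunday years: 1989, 1995, 2000, 2006, 2017, 2023, 2028, 2034, 2045, 2051, 2056 — 11 in total.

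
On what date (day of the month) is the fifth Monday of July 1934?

30

July 1, 1934 is a Sunday, so the first Monday is the 2nd.
The fifth Monday is 2 + 28 = 30.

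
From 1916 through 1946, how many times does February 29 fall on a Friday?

1

Leap years in 1916–1946: 8 of them.
Feb 29 weekday advances by 5 (mod 7) from one leap year to the next four years later (or differs when a century non-leap intervenes).
Leap-day weekdays: 1916:Tue 1920:Sun 1924:Fri✓ 1928:Wed 1932:Mon 1936:Sat 1940:Thu 1944:Tue
Friday: 1924 → 1.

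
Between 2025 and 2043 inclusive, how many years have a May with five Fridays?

May has 31 days; it has five Fridays when Friday falls among the first (month-length − 28) days — i.e. when May 1 is one of Friday/Thursday/Wednesday.
May 1 by year: 2025:Thu✓ 2026:Fri✓ 2027:Sat 2028:Mon 2029:Tue 2030:Wed✓ 2031:Thu✓ 2032:Sat 2033:Sun 2034:Mon 2035:Tue 2036:Thu✓ 2037:Fri✓ 2038:Sat 2039:Sun 2040:Tue 2041:Wed✓ 2042:Thu✓ 2043:Fri✓
Years with five Fridays: 2025, 2026, 2030, 2031, 2036, 2037, 2041, 2042, 2043 → 9.

9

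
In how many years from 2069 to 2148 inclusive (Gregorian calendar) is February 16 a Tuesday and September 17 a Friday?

Check each year's weekday for February 16 and September 17:
  2069: Sat/Tue  2070: Sun/Wed  2071: Mon/Thu  2072: Tue/Sat  2073: Thu/Sun  2074: Fri/Mon  2075: Sat/Tue  2076: Sun/Thu  2077: Tue/Fri ✓  2078: Wed/Sat  2079: Thu/Sun  2080: Fri/Tue  2081: Sun/Wed  2082: Mon/Thu  …(52 more)…  2135: Wed/Sat  2136: Thu/Mon  2137: Sat/Tue  2138: Sun/Wed  2139: Mon/Thu  2140: Tue/Sat  2141: Thu/Sun  2142: Fri/Mon  2143: Sat/Tue  2144: Sun/Thu  2145: Tue/Fri ✓  2146: Wed/Sat  2147: Thu/Sun  2148: Fri/Tue
Both conditions hold in: 2077, 2083, 2094, 2100, 2106, 2117, 2123, 2134, 2145 — 9.

9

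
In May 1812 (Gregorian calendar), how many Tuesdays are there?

4

May 1812 has 31 days and begins on Friday.
The first Tuesday is May 5.
Tuesdays fall on 5, 12, 19, 26 — that's 4.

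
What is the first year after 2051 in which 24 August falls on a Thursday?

2056

From one year to the next, a fixed date's weekday advances by 1, or by 2 when a Feb 29 lies between the two dates.
2051: August 24 is Thursday.
2052: Saturday (+2)
2053: Sunday (+1)
2054: Monday (+1)
2055: Tuesday (+1)
2056: Thursday (+2)
24 August falls on a Thursday in 2056.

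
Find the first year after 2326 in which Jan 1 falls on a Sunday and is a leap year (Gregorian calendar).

2328

Jan 1 advances by 2 weekdays after a leap year and by 1 after a common year.
2326: Jan 1 is Friday.
2327: Saturday
2328: Sunday (leap)
2328 begins on a Sunday and is a leap year.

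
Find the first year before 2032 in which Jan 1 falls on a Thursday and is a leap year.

Jan 1 advances by 2 weekdays after a leap year and by 1 after a common year.
2032: Jan 1 is Thursday (leap).
2031: Wednesday
2030: Tuesday
2029: Monday
2028: Saturday (leap)
2027: Friday
2026: Thursday
2025: Wednesday
2024: Monday (leap)
2023: Sunday
2022: Saturday
2021: Friday
2020: Wednesday (leap)
2019: Tuesday
2018: Monday
2017: Sunday
2016: Friday (leap)
2015: Thursday
2014: Wednesday
2013: Tuesday
2012: Sunday (leap)
2011: Saturday
2010: Friday
2009: Thursday
2008: Tuesday (leap)
2007: Monday
2006: Sunday
2005: Saturday
2004: Thursday (leap)
2004 begins on a Thursday and is a leap year.

2004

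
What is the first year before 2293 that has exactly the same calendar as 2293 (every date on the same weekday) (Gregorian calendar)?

Two years share a calendar iff Jan 1 falls on the same weekday and both are leap or both are common. 2293: Jan 1 is Sunday, common year.
2292: Jan 1 Friday, leap
2291: Jan 1 Thursday, common
2290: Jan 1 Wednesday, common
2289: Jan 1 Tuesday, common
2288: Jan 1 Sunday, leap
2287: Jan 1 Saturday, common
2286: Jan 1 Friday, common
2285: Jan 1 Thursday, common
2284: Jan 1 Tuesday, leap
2283: Jan 1 Monday, common
2282: Jan 1 Sunday, common
2282 matches on both conditions.

2282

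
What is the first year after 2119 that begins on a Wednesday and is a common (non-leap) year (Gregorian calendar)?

Jan 1 advances by 2 weekdays after a leap year and by 1 after a common year.
2119: Jan 1 is Sunday.
2120: Monday (leap)
2121: Wednesday
2121 begins on a Wednesday and is a common year.

2121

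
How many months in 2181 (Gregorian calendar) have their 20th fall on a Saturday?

Check the 20th of each month of 2181: Jan 20: Sat, Feb 20: Tue, Mar 20: Tue, Apr 20: Fri, May 20: Sun, Jun 20: Wed, Jul 20: Fri, Aug 20: Mon, Sep 20: Thu, Oct 20: Sat, Nov 20: Tue, Dec 20: Thu.
Saturday occurs in January, October — 2 months.

2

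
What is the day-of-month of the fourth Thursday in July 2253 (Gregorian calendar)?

28

July 1, 2253 is a Friday, so the first Thursday is the 7th.
The fourth Thursday is 7 + 21 = 28.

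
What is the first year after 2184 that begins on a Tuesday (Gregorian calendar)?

2188

Jan 1 advances by 2 weekdays after a leap year and by 1 after a common year.
2184: Jan 1 is Thursday (leap).
2185: Saturday
2186: Sunday
2187: Monday
2188: Tuesday (leap)
2188 begins on a Tuesday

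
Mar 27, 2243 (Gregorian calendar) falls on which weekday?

January 1, 2243 is a Sunday.
March 27 is day 86 of the year, i.e. 85 days after Jan 1.
85 mod 7 = 1, so advance 1 weekday from Sunday: Monday.

Monday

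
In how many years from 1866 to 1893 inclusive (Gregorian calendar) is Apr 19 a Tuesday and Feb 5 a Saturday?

Check each year's weekday for Apr 19 and Feb 5:
  1866: Thu/Mon  1867: Fri/Tue  1868: Sun/Wed  1869: Mon/Fri  1870: Tue/Sat ✓  1871: Wed/Sun  1872: Fri/Mon  1873: Sat/Wed  1874: Sun/Thu  1875: Mon/Fri  1876: Wed/Sat  1877: Thu/Mon  1878: Fri/Tue  1879: Sat/Wed  1880: Mon/Thu  1881: Tue/Sat ✓  1882: Wed/Sun  1883: Thu/Mon  1884: Sat/Tue  1885: Sun/Thu  1886: Mon/Fri  1887: Tue/Sat ✓  1888: Thu/Sun  1889: Fri/Tue  1890: Sat/Wed  1891: Sun/Thu  1892: Tue/Fri  1893: Wed/Sun
Both conditions hold in: 1870, 1881, 1887 — 3.

3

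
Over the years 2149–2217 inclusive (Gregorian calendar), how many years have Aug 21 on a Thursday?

Track Aug 21's weekday year by year (advancing +1, or +2 across a Feb 29):
  2149: Thu ✓  2150: Fri (+1)  2151: Sat (+1)  2152: Mon (+2)  2153: Tue (+1)
  2154: Wed (+1)  2155: Thu (+1) ✓  2156: Sat (+2)  2157: Sun (+1)  2158: Mon (+1)
  2159: Tue (+1)  2160: Thu (+2) ✓  2161: Fri (+1)  2162: Sat (+1)  … (41 more years) …
  2204: Tue (+2)  2205: Wed (+1)  2206: Thu (+1) ✓  2207: Fri (+1)  2208: Sun (+2)
  2209: Mon (+1)  2210: Tue (+1)  2211: Wed (+1)  2212: Fri (+2)  2213: Sat (+1)
  2214: Sun (+1)  2215: Mon (+1)  2216: Wed (+2)  2217: Thu (+1) ✓
Thursday years: 2149, 2155, 2160, 2166, 2177, 2183, 2188, 2194, 2200, 2206, 2217 — 11 in total.

11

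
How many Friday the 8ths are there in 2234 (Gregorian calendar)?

Check the 8th of each month of 2234: Jan 8: Wed, Feb 8: Sat, Mar 8: Sat, Apr 8: Tue, May 8: Thu, Jun 8: Sun, Jul 8: Tue, Aug 8: Fri, Sep 8: Mon, Oct 8: Wed, Nov 8: Sat, Dec 8: Mon.
Friday occurs in August — 1 month.

1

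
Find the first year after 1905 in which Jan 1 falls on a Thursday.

1914

Jan 1 advances by 2 weekdays after a leap year and by 1 after a common year.
1905: Jan 1 is Sunday.
1906: Monday
1907: Tuesday
1908: Wednesday (leap)
1909: Friday
1910: Saturday
1911: Sunday
1912: Monday (leap)
1913: Wednesday
1914: Thursday
1914 begins on a Thursday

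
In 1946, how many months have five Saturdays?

4

A month of length L has five Saturdays iff its first Saturday is on day ≤ L−28 (so day 1–3 in a 31-day month, 1–2 in a 30-day month, day 1 in a leap February).
Checking each month of 1946: Jan starts Tue (31d); Feb starts Fri (28d); Mar starts Fri (31d) ✓; Apr starts Mon (30d); May starts Wed (31d); Jun starts Sat (30d) ✓; Jul starts Mon (31d); Aug starts Thu (31d) ✓; Sep starts Sun (30d); Oct starts Tue (31d); Nov starts Fri (30d) ✓; Dec starts Sun (31d).
Five-Saturday months: March, June, August, November → 4.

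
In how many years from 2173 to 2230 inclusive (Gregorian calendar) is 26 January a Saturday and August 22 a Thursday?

6

Check each year's weekday for 26 January and August 22:
  2173: Tue/Sun  2174: Wed/Mon  2175: Thu/Tue  2176: Fri/Thu  2177: Sun/Fri  2178: Mon/Sat  2179: Tue/Sun  2180: Wed/Tue  2181: Fri/Wed  2182: Sat/Thu ✓  2183: Sun/Fri  2184: Mon/Sun  2185: Wed/Mon  2186: Thu/Tue  …(30 more)…  2217: Sun/Fri  2218: Mon/Sat  2219: Tue/Sun  2220: Wed/Tue  2221: Fri/Wed  2222: Sat/Thu ✓  2223: Sun/Fri  2224: Mon/Sun  2225: Wed/Mon  2226: Thu/Tue  2227: Fri/Wed  2228: Sat/Fri  2229: Mon/Sat  2230: Tue/Sun
Both conditions hold in: 2182, 2193, 2199, 2205, 2211, 2222 — 6.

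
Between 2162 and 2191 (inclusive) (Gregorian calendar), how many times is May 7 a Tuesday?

Track May 7's weekday year by year (advancing +1, or +2 across a Feb 29):
  2162: Fri  2163: Sat (+1)  2164: Mon (+2)  2165: Tue (+1) ✓  2166: Wed (+1)
  2167: Thu (+1)  2168: Sat (+2)  2169: Sun (+1)  2170: Mon (+1)  2171: Tue (+1) ✓
  2172: Thu (+2)  2173: Fri (+1)  2174: Sat (+1)  2175: Sun (+1)  2176: Tue (+2) ✓
  2177: Wed (+1)  2178: Thu (+1)  2179: Fri (+1)  2180: Sun (+2)  2181: Mon (+1)
  2182: Tue (+1) ✓  2183: Wed (+1)  2184: Fri (+2)  2185: Sat (+1)  2186: Sun (+1)
  2187: Mon (+1)  2188: Wed (+2)  2189: Thu (+1)  2190: Fri (+1)  2191: Sat (+1)
Tuesday years: 2165, 2171, 2176, 2182 — 4 in total.

4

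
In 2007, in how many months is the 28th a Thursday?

1

Check the 28th of each month of 2007: Jan 28: Sun, Feb 28: Wed, Mar 28: Wed, Apr 28: Sat, May 28: Mon, Jun 28: Thu, Jul 28: Sat, Aug 28: Tue, Sep 28: Fri, Oct 28: Sun, Nov 28: Wed, Dec 28: Fri.
Thursday occurs in June — 1 month.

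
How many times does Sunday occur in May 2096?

May 2096 has 31 days and begins on Tuesday.
The first Sunday is May 6.
Sundays fall on 6, 13, 20, 27 — that's 4.

4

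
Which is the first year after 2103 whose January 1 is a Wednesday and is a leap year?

2116

Jan 1 advances by 2 weekdays after a leap year and by 1 after a common year.
2103: Jan 1 is Monday.
2104: Tuesday (leap)
2105: Thursday
2106: Friday
2107: Saturday
2108: Sunday (leap)
2109: Tuesday
2110: Wednesday
2111: Thursday
2112: Friday (leap)
2113: Sunday
2114: Monday
2115: Tuesday
2116: Wednesday (leap)
2116 begins on a Wednesday and is a leap year.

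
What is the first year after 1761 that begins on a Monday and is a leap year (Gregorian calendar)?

1776

Jan 1 advances by 2 weekdays after a leap year and by 1 after a common year.
1761: Jan 1 is Thursday.
1762: Friday
1763: Saturday
1764: Sunday (leap)
1765: Tuesday
1766: Wednesday
1767: Thursday
1768: Friday (leap)
1769: Sunday
1770: Monday
1771: Tuesday
1772: Wednesday (leap)
1773: Friday
1774: Saturday
1775: Sunday
1776: Monday (leap)
1776 begins on a Monday and is a leap year.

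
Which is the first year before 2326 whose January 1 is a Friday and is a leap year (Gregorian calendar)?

2304

Jan 1 advances by 2 weekdays after a leap year and by 1 after a common year.
2326: Jan 1 is Friday.
2325: Thursday
2324: Tuesday (leap)
2323: Monday
2322: Sunday
2321: Saturday
2320: Thursday (leap)
2319: Wednesday
2318: Tuesday
2317: Monday
2316: Saturday (leap)
2315: Friday
2314: Thursday
2313: Wednesday
2312: Monday (leap)
2311: Sunday
2310: Saturday
2309: Friday
2308: Wednesday (leap)
2307: Tuesday
2306: Monday
2305: Sunday
2304: Friday (leap)
2304 begins on a Friday and is a leap year.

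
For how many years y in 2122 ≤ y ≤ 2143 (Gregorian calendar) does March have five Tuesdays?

March has 31 days; it has five Tuesdays when Tuesday falls among the first (month-length − 28) days — i.e. when March 1 is one of Tuesday/Monday/Sunday.
March 1 by year: 2122:Sun✓ 2123:Mon✓ 2124:Wed 2125:Thu 2126:Fri 2127:Sat 2128:Mon✓ 2129:Tue✓ 2130:Wed 2131:Thu 2132:Sat 2133:Sun✓ 2134:Mon✓ 2135:Tue✓ 2136:Thu 2137:Fri 2138:Sat 2139:Sun✓ 2140:Tue✓ 2141:Wed 2142:Thu 2143:Fri
Years with five Tuesdays: 2122, 2123, 2128, 2129, 2133, 2134, 2135, 2139, 2140 → 9.

9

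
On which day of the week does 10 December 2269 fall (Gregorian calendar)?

January 1, 2269 is a Friday.
December 10 is day 344 of the year, i.e. 343 days after Jan 1.
343 mod 7 = 0, so advance 0 weekdays from Friday: Friday.

Friday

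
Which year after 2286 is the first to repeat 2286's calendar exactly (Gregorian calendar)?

Two years share a calendar iff Jan 1 falls on the same weekday and both are leap or both are common. 2286: Jan 1 is Friday, common year.
2287: Jan 1 Saturday, common
2288: Jan 1 Sunday, leap
2289: Jan 1 Tuesday, common
2290: Jan 1 Wednesday, common
2291: Jan 1 Thursday, common
2292: Jan 1 Friday, leap
2293: Jan 1 Sunday, common
2294: Jan 1 Monday, common
2295: Jan 1 Tuesday, common
2296: Jan 1 Wednesday, leap
2297: Jan 1 Friday, common
2297 matches on both conditions.

2297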